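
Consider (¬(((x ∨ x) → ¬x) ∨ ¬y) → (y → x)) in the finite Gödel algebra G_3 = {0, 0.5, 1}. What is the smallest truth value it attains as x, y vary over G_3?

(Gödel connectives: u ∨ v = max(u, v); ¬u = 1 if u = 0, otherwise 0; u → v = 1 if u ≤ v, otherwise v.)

The minimum is attained at x = 0.5, y = 1:
  (x ∨ x) = max(0.5, 0.5) = 0.5
  ¬x: Gödel ¬ of 0.5 = 0 (operand ≠ 0)
  ((x ∨ x) → ¬x): 0.5 > 0, so result = 0
  ¬y: Gödel ¬ of 1 = 0 (operand ≠ 0)
  (((x ∨ x) → ¬x) ∨ ¬y) = max(0, 0) = 0
  ¬(((x ∨ x) → ¬x) ∨ ¬y): Gödel ¬ of 0 = 1 (operand is 0)
  (y → x): 1 > 0.5, so result = 0.5
  (¬(((x ∨ x) → ¬x) ∨ ¬y) → (y → x)): 1 > 0.5, so result = 0.5
Checking all 9 assignments confirms none give a value below 0.50.

0.50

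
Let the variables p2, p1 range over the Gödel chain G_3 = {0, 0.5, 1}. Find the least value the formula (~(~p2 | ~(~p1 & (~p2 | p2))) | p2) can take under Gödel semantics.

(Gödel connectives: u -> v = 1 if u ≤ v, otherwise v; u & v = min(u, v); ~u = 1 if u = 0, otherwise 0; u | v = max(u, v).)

0.00

The minimum is attained at p2 = 0, p1 = 0:
  ~p2: Gödel ¬ of 0 = 1 (operand is 0)
  ~p1: Gödel ¬ of 0 = 1 (operand is 0)
  ~p2: Gödel ¬ of 0 = 1 (operand is 0)
  (~p2 | p2) = max(1, 0) = 1
  (~p1 & (~p2 | p2)) = min(1, 1) = 1
  ~(~p1 & (~p2 | p2)): Gödel ¬ of 1 = 0 (operand ≠ 0)
  (~p2 | ~(~p1 & (~p2 | p2))) = max(1, 0) = 1
  ~(~p2 | ~(~p1 & (~p2 | p2))): Gödel ¬ of 1 = 0 (operand ≠ 0)
  (~(~p2 | ~(~p1 & (~p2 | p2))) | p2) = max(0, 0) = 0
Checking all 9 assignments confirms none give a value below 0.00.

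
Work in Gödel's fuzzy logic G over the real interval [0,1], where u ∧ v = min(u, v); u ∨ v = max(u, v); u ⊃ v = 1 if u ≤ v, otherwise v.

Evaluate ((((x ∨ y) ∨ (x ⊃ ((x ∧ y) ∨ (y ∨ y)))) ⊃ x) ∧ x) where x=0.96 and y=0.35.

(x ∨ y) = max(0.96, 0.35) = 0.96
(x ∧ y) = min(0.96, 0.35) = 0.35
(y ∨ y) = max(0.35, 0.35) = 0.35
((x ∧ y) ∨ (y ∨ y)) = max(0.35, 0.35) = 0.35
(x ⊃ ((x ∧ y) ∨ (y ∨ y))): 0.96 > 0.35, so result = 0.35
((x ∨ y) ∨ (x ⊃ ((x ∧ y) ∨ (y ∨ y)))) = max(0.96, 0.35) = 0.96
(((x ∨ y) ∨ (x ⊃ ((x ∧ y) ∨ (y ∨ y)))) ⊃ x): 0.96 ≤ 0.96, so result = 1
((((x ∨ y) ∨ (x ⊃ ((x ∧ y) ∨ (y ∨ y)))) ⊃ x) ∧ x) = min(1, 0.96) = 0.96

0.96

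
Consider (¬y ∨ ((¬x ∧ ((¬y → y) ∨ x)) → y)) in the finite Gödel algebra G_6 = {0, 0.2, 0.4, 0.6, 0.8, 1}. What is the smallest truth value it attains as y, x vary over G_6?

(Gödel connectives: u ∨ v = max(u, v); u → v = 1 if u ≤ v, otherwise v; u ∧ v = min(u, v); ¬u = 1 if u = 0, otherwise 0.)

0.20

The minimum is attained at y = 0.2, x = 0:
  ¬y: Gödel ¬ of 0.2 = 0 (operand ≠ 0)
  ¬x: Gödel ¬ of 0 = 1 (operand is 0)
  ¬y: Gödel ¬ of 0.2 = 0 (operand ≠ 0)
  (¬y → y): 0 ≤ 0.2, so result = 1
  ((¬y → y) ∨ x) = max(1, 0) = 1
  (¬x ∧ ((¬y → y) ∨ x)) = min(1, 1) = 1
  ((¬x ∧ ((¬y → y) ∨ x)) → y): 1 > 0.2, so result = 0.2
  (¬y ∨ ((¬x ∧ ((¬y → y) ∨ x)) → y)) = max(0, 0.2) = 0.2
Checking all 36 assignments confirms none give a value below 0.20.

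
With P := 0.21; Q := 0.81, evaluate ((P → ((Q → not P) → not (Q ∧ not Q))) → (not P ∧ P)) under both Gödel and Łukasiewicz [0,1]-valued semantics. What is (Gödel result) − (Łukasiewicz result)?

Gödel evaluation:
  not P: Gödel ¬ of 0.21 = 0 (operand ≠ 0)
  (Q → not P): 0.81 > 0, so result = 0
  not Q: Gödel ¬ of 0.81 = 0 (operand ≠ 0)
  (Q ∧ not Q) = min(0.81, 0) = 0
  not (Q ∧ not Q): Gödel ¬ of 0 = 1 (operand is 0)
  ((Q → not P) → not (Q ∧ not Q)): 0 ≤ 1, so result = 1
  (P → ((Q → not P) → not (Q ∧ not Q))): 0.21 ≤ 1, so result = 1
  not P: Gödel ¬ of 0.21 = 0 (operand ≠ 0)
  (not P ∧ P) = min(0, 0.21) = 0
  ((P → ((Q → not P) → not (Q ∧ not Q))) → (not P ∧ P)): 1 > 0, so result = 0
  Gödel value = 0
Łukasiewicz evaluation:
  not P: Łukasiewicz ¬ gives 1 − 0.21 = 0.79
  (Q → not P): min(1, 1 − 0.81 + 0.79) = 0.98
  not Q: Łukasiewicz ¬ gives 1 − 0.81 = 0.19
  (Q ∧ not Q) = min(0.81, 0.19) = 0.19
  not (Q ∧ not Q): Łukasiewicz ¬ gives 1 − 0.19 = 0.81
  ((Q → not P) → not (Q ∧ not Q)): min(1, 1 − 0.98 + 0.81) = 0.83
  (P → ((Q → not P) → not (Q ∧ not Q))): min(1, 1 − 0.21 + 0.83) = 1
  not P: Łukasiewicz ¬ gives 1 − 0.21 = 0.79
  (not P ∧ P) = min(0.79, 0.21) = 0.21
  ((P → ((Q → not P) → not (Q ∧ not Q))) → (not P ∧ P)): min(1, 1 − 1 + 0.21) = 0.21
  Łukasiewicz value = 0.21
Difference: 0 − 0.21 = -0.21

-0.21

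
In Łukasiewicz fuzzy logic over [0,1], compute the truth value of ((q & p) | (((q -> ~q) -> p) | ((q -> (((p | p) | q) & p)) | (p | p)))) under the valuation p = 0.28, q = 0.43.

0.85

(q & p) = min(0.43, 0.28) = 0.28
~q: Łukasiewicz ¬ gives 1 − 0.43 = 0.57
(q -> ~q): min(1, 1 − 0.43 + 0.57) = 1
((q -> ~q) -> p): min(1, 1 − 1 + 0.28) = 0.28
(p | p) = max(0.28, 0.28) = 0.28
((p | p) | q) = max(0.28, 0.43) = 0.43
(((p | p) | q) & p) = min(0.43, 0.28) = 0.28
(q -> (((p | p) | q) & p)): min(1, 1 − 0.43 + 0.28) = 0.85
(p | p) = max(0.28, 0.28) = 0.28
((q -> (((p | p) | q) & p)) | (p | p)) = max(0.85, 0.28) = 0.85
(((q -> ~q) -> p) | ((q -> (((p | p) | q) & p)) | (p | p))) = max(0.28, 0.85) = 0.85
((q & p) | (((q -> ~q) -> p) | ((q -> (((p | p) | q) & p)) | (p | p)))) = max(0.28, 0.85) = 0.85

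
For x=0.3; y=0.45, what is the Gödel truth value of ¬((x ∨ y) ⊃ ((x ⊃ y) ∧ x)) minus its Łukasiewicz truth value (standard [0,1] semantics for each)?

Gödel evaluation:
  (x ∨ y) = max(0.3, 0.45) = 0.45
  (x ⊃ y): 0.3 ≤ 0.45, so result = 1
  ((x ⊃ y) ∧ x) = min(1, 0.3) = 0.3
  ((x ∨ y) ⊃ ((x ⊃ y) ∧ x)): 0.45 > 0.3, so result = 0.3
  ¬((x ∨ y) ⊃ ((x ⊃ y) ∧ x)): Gödel ¬ of 0.3 = 0 (operand ≠ 0)
  Gödel value = 0
Łukasiewicz evaluation:
  (x ∨ y) = max(0.3, 0.45) = 0.45
  (x ⊃ y): min(1, 1 − 0.3 + 0.45) = 1
  ((x ⊃ y) ∧ x) = min(1, 0.3) = 0.3
  ((x ∨ y) ⊃ ((x ⊃ y) ∧ x)): min(1, 1 − 0.45 + 0.3) = 0.85
  ¬((x ∨ y) ⊃ ((x ⊃ y) ∧ x)): Łukasiewicz ¬ gives 1 − 0.85 = 0.15
  Łukasiewicz value = 0.15
Difference: 0 − 0.15 = -0.15

-0.15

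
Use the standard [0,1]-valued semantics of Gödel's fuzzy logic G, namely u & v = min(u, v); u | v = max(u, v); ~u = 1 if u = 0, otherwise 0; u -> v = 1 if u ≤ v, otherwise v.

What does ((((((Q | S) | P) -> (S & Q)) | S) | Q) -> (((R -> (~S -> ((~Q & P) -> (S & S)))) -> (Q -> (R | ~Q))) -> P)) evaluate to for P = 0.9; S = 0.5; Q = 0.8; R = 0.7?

(Q | S) = max(0.8, 0.5) = 0.8
((Q | S) | P) = max(0.8, 0.9) = 0.9
(S & Q) = min(0.5, 0.8) = 0.5
(((Q | S) | P) -> (S & Q)): 0.9 > 0.5, so result = 0.5
((((Q | S) | P) -> (S & Q)) | S) = max(0.5, 0.5) = 0.5
(((((Q | S) | P) -> (S & Q)) | S) | Q) = max(0.5, 0.8) = 0.8
~S: Gödel ¬ of 0.5 = 0 (operand ≠ 0)
~Q: Gödel ¬ of 0.8 = 0 (operand ≠ 0)
(~Q & P) = min(0, 0.9) = 0
(S & S) = min(0.5, 0.5) = 0.5
((~Q & P) -> (S & S)): 0 ≤ 0.5, so result = 1
(~S -> ((~Q & P) -> (S & S))): 0 ≤ 1, so result = 1
(R -> (~S -> ((~Q & P) -> (S & S)))): 0.7 ≤ 1, so result = 1
~Q: Gödel ¬ of 0.8 = 0 (operand ≠ 0)
(R | ~Q) = max(0.7, 0) = 0.7
(Q -> (R | ~Q)): 0.8 > 0.7, so result = 0.7
((R -> (~S -> ((~Q & P) -> (S & S)))) -> (Q -> (R | ~Q))): 1 > 0.7, so result = 0.7
(((R -> (~S -> ((~Q & P) -> (S & S)))) -> (Q -> (R | ~Q))) -> P): 0.7 ≤ 0.9, so result = 1
((((((Q | S) | P) -> (S & Q)) | S) | Q) -> (((R -> (~S -> ((~Q & P) -> (S & S)))) -> (Q -> (R | ~Q))) -> P)): 0.8 ≤ 1, so result = 1

1.00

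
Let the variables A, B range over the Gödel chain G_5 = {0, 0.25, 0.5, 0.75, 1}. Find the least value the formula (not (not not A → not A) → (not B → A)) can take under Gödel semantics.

The minimum is attained at A = 0.25, B = 0:
  not A: Gödel ¬ of 0.25 = 0 (operand ≠ 0)
  not not A: Gödel ¬ of 0 = 1 (operand is 0)
  not A: Gödel ¬ of 0.25 = 0 (operand ≠ 0)
  (not not A → not A): 1 > 0, so result = 0
  not (not not A → not A): Gödel ¬ of 0 = 1 (operand is 0)
  not B: Gödel ¬ of 0 = 1 (operand is 0)
  (not B → A): 1 > 0.25, so result = 0.25
  (not (not not A → not A) → (not B → A)): 1 > 0.25, so result = 0.25
Checking all 25 assignments confirms none give a value below 0.25.

0.25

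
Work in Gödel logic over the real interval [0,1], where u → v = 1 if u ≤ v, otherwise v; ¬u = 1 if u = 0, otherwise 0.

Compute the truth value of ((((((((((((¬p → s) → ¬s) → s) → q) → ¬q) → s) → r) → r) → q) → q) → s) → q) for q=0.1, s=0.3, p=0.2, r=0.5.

¬p: Gödel ¬ of 0.2 = 0 (operand ≠ 0)
(¬p → s): 0 ≤ 0.3, so result = 1
¬s: Gödel ¬ of 0.3 = 0 (operand ≠ 0)
((¬p → s) → ¬s): 1 > 0, so result = 0
(((¬p → s) → ¬s) → s): 0 ≤ 0.3, so result = 1
((((¬p → s) → ¬s) → s) → q): 1 > 0.1, so result = 0.1
¬q: Gödel ¬ of 0.1 = 0 (operand ≠ 0)
(((((¬p → s) → ¬s) → s) → q) → ¬q): 0.1 > 0, so result = 0
((((((¬p → s) → ¬s) → s) → q) → ¬q) → s): 0 ≤ 0.3, so result = 1
(((((((¬p → s) → ¬s) → s) → q) → ¬q) → s) → r): 1 > 0.5, so result = 0.5
((((((((¬p → s) → ¬s) → s) → q) → ¬q) → s) → r) → r): 0.5 ≤ 0.5, so result = 1
(((((((((¬p → s) → ¬s) → s) → q) → ¬q) → s) → r) → r) → q): 1 > 0.1, so result = 0.1
((((((((((¬p → s) → ¬s) → s) → q) → ¬q) → s) → r) → r) → q) → q): 0.1 ≤ 0.1, so result = 1
(((((((((((¬p → s) → ¬s) → s) → q) → ¬q) → s) → r) → r) → q) → q) → s): 1 > 0.3, so result = 0.3
((((((((((((¬p → s) → ¬s) → s) → q) → ¬q) → s) → r) → r) → q) → q) → s) → q): 0.3 > 0.1, so result = 0.1

0.10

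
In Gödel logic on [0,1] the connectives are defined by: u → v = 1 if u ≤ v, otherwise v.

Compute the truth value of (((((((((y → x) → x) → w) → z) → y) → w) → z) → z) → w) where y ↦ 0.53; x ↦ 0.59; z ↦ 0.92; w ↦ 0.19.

0.19

(y → x): 0.53 ≤ 0.59, so result = 1
((y → x) → x): 1 > 0.59, so result = 0.59
(((y → x) → x) → w): 0.59 > 0.19, so result = 0.19
((((y → x) → x) → w) → z): 0.19 ≤ 0.92, so result = 1
(((((y → x) → x) → w) → z) → y): 1 > 0.53, so result = 0.53
((((((y → x) → x) → w) → z) → y) → w): 0.53 > 0.19, so result = 0.19
(((((((y → x) → x) → w) → z) → y) → w) → z): 0.19 ≤ 0.92, so result = 1
((((((((y → x) → x) → w) → z) → y) → w) → z) → z): 1 > 0.92, so result = 0.92
(((((((((y → x) → x) → w) → z) → y) → w) → z) → z) → w): 0.92 > 0.19, so result = 0.19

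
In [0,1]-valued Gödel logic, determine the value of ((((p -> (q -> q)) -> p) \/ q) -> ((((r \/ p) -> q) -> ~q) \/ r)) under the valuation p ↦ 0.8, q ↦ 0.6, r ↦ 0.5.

0.50

(q -> q): 0.6 ≤ 0.6, so result = 1
(p -> (q -> q)): 0.8 ≤ 1, so result = 1
((p -> (q -> q)) -> p): 1 > 0.8, so result = 0.8
(((p -> (q -> q)) -> p) \/ q) = max(0.8, 0.6) = 0.8
(r \/ p) = max(0.5, 0.8) = 0.8
((r \/ p) -> q): 0.8 > 0.6, so result = 0.6
~q: Gödel ¬ of 0.6 = 0 (operand ≠ 0)
(((r \/ p) -> q) -> ~q): 0.6 > 0, so result = 0
((((r \/ p) -> q) -> ~q) \/ r) = max(0, 0.5) = 0.5
((((p -> (q -> q)) -> p) \/ q) -> ((((r \/ p) -> q) -> ~q) \/ r)): 0.8 > 0.5, so result = 0.5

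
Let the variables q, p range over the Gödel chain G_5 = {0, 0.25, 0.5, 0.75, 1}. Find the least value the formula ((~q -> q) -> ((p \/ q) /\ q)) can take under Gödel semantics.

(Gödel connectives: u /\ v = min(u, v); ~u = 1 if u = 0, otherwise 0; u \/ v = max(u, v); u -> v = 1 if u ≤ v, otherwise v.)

The minimum is attained at q = 0.25, p = 0:
  ~q: Gödel ¬ of 0.25 = 0 (operand ≠ 0)
  (~q -> q): 0 ≤ 0.25, so result = 1
  (p \/ q) = max(0, 0.25) = 0.25
  ((p \/ q) /\ q) = min(0.25, 0.25) = 0.25
  ((~q -> q) -> ((p \/ q) /\ q)): 1 > 0.25, so result = 0.25
Checking all 25 assignments confirms none give a value below 0.25.

0.25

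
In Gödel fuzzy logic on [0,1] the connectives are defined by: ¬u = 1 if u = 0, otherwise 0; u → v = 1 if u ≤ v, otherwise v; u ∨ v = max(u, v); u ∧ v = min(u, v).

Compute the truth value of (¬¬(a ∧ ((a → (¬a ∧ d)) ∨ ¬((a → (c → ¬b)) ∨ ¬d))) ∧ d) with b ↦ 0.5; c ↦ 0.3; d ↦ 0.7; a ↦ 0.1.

0.70

¬a: Gödel ¬ of 0.1 = 0 (operand ≠ 0)
(¬a ∧ d) = min(0, 0.7) = 0
(a → (¬a ∧ d)): 0.1 > 0, so result = 0
¬b: Gödel ¬ of 0.5 = 0 (operand ≠ 0)
(c → ¬b): 0.3 > 0, so result = 0
(a → (c → ¬b)): 0.1 > 0, so result = 0
¬d: Gödel ¬ of 0.7 = 0 (operand ≠ 0)
((a → (c → ¬b)) ∨ ¬d) = max(0, 0) = 0
¬((a → (c → ¬b)) ∨ ¬d): Gödel ¬ of 0 = 1 (operand is 0)
((a → (¬a ∧ d)) ∨ ¬((a → (c → ¬b)) ∨ ¬d)) = max(0, 1) = 1
(a ∧ ((a → (¬a ∧ d)) ∨ ¬((a → (c → ¬b)) ∨ ¬d))) = min(0.1, 1) = 0.1
¬(a ∧ ((a → (¬a ∧ d)) ∨ ¬((a → (c → ¬b)) ∨ ¬d))): Gödel ¬ of 0.1 = 0 (operand ≠ 0)
¬¬(a ∧ ((a → (¬a ∧ d)) ∨ ¬((a → (c → ¬b)) ∨ ¬d))): Gödel ¬ of 0 = 1 (operand is 0)
(¬¬(a ∧ ((a → (¬a ∧ d)) ∨ ¬((a → (c → ¬b)) ∨ ¬d))) ∧ d) = min(1, 0.7) = 0.7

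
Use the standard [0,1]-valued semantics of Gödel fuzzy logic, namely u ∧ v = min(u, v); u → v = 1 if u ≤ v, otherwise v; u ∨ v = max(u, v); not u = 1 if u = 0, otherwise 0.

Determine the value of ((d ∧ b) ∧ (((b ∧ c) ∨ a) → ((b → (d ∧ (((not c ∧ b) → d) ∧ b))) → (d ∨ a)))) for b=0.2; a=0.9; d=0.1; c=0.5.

0.10

(d ∧ b) = min(0.1, 0.2) = 0.1
(b ∧ c) = min(0.2, 0.5) = 0.2
((b ∧ c) ∨ a) = max(0.2, 0.9) = 0.9
not c: Gödel ¬ of 0.5 = 0 (operand ≠ 0)
(not c ∧ b) = min(0, 0.2) = 0
((not c ∧ b) → d): 0 ≤ 0.1, so result = 1
(((not c ∧ b) → d) ∧ b) = min(1, 0.2) = 0.2
(d ∧ (((not c ∧ b) → d) ∧ b)) = min(0.1, 0.2) = 0.1
(b → (d ∧ (((not c ∧ b) → d) ∧ b))): 0.2 > 0.1, so result = 0.1
(d ∨ a) = max(0.1, 0.9) = 0.9
((b → (d ∧ (((not c ∧ b) → d) ∧ b))) → (d ∨ a)): 0.1 ≤ 0.9, so result = 1
(((b ∧ c) ∨ a) → ((b → (d ∧ (((not c ∧ b) → d) ∧ b))) → (d ∨ a))): 0.9 ≤ 1, so result = 1
((d ∧ b) ∧ (((b ∧ c) ∨ a) → ((b → (d ∧ (((not c ∧ b) → d) ∧ b))) → (d ∨ a)))) = min(0.1, 1) = 0.1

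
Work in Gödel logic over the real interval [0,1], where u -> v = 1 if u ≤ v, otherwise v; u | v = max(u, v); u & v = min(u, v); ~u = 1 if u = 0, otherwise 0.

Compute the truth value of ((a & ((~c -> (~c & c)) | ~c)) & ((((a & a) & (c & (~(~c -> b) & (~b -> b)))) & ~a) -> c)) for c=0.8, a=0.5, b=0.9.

~c: Gödel ¬ of 0.8 = 0 (operand ≠ 0)
~c: Gödel ¬ of 0.8 = 0 (operand ≠ 0)
(~c & c) = min(0, 0.8) = 0
(~c -> (~c & c)): 0 ≤ 0, so result = 1
~c: Gödel ¬ of 0.8 = 0 (operand ≠ 0)
((~c -> (~c & c)) | ~c) = max(1, 0) = 1
(a & ((~c -> (~c & c)) | ~c)) = min(0.5, 1) = 0.5
(a & a) = min(0.5, 0.5) = 0.5
~c: Gödel ¬ of 0.8 = 0 (operand ≠ 0)
(~c -> b): 0 ≤ 0.9, so result = 1
~(~c -> b): Gödel ¬ of 1 = 0 (operand ≠ 0)
~b: Gödel ¬ of 0.9 = 0 (operand ≠ 0)
(~b -> b): 0 ≤ 0.9, so result = 1
(~(~c -> b) & (~b -> b)) = min(0, 1) = 0
(c & (~(~c -> b) & (~b -> b))) = min(0.8, 0) = 0
((a & a) & (c & (~(~c -> b) & (~b -> b)))) = min(0.5, 0) = 0
~a: Gödel ¬ of 0.5 = 0 (operand ≠ 0)
(((a & a) & (c & (~(~c -> b) & (~b -> b)))) & ~a) = min(0, 0) = 0
((((a & a) & (c & (~(~c -> b) & (~b -> b)))) & ~a) -> c): 0 ≤ 0.8, so result = 1
((a & ((~c -> (~c & c)) | ~c)) & ((((a & a) & (c & (~(~c -> b) & (~b -> b)))) & ~a) -> c)) = min(0.5, 1) = 0.5

0.50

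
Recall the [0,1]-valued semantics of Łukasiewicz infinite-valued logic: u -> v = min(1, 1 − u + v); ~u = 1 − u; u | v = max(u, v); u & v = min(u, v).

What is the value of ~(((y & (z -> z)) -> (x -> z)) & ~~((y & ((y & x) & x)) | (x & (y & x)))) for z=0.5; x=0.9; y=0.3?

(z -> z): min(1, 1 − 0.5 + 0.5) = 1
(y & (z -> z)) = min(0.3, 1) = 0.3
(x -> z): min(1, 1 − 0.9 + 0.5) = 0.6
((y & (z -> z)) -> (x -> z)): min(1, 1 − 0.3 + 0.6) = 1
(y & x) = min(0.3, 0.9) = 0.3
((y & x) & x) = min(0.3, 0.9) = 0.3
(y & ((y & x) & x)) = min(0.3, 0.3) = 0.3
(y & x) = min(0.3, 0.9) = 0.3
(x & (y & x)) = min(0.9, 0.3) = 0.3
((y & ((y & x) & x)) | (x & (y & x))) = max(0.3, 0.3) = 0.3
~((y & ((y & x) & x)) | (x & (y & x))): Łukasiewicz ¬ gives 1 − 0.3 = 0.7
~~((y & ((y & x) & x)) | (x & (y & x))): Łukasiewicz ¬ gives 1 − 0.7 = 0.3
(((y & (z -> z)) -> (x -> z)) & ~~((y & ((y & x) & x)) | (x & (y & x)))) = min(1, 0.3) = 0.3
~(((y & (z -> z)) -> (x -> z)) & ~~((y & ((y & x) & x)) | (x & (y & x)))): Łukasiewicz ¬ gives 1 − 0.3 = 0.7

0.70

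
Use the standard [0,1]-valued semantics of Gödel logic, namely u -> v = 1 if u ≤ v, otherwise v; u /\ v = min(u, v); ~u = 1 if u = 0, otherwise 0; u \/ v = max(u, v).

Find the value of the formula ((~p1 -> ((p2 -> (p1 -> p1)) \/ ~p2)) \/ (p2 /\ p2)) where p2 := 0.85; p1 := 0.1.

1.00

~p1: Gödel ¬ of 0.1 = 0 (operand ≠ 0)
(p1 -> p1): 0.1 ≤ 0.1, so result = 1
(p2 -> (p1 -> p1)): 0.85 ≤ 1, so result = 1
~p2: Gödel ¬ of 0.85 = 0 (operand ≠ 0)
((p2 -> (p1 -> p1)) \/ ~p2) = max(1, 0) = 1
(~p1 -> ((p2 -> (p1 -> p1)) \/ ~p2)): 0 ≤ 1, so result = 1
(p2 /\ p2) = min(0.85, 0.85) = 0.85
((~p1 -> ((p2 -> (p1 -> p1)) \/ ~p2)) \/ (p2 /\ p2)) = max(1, 0.85) = 1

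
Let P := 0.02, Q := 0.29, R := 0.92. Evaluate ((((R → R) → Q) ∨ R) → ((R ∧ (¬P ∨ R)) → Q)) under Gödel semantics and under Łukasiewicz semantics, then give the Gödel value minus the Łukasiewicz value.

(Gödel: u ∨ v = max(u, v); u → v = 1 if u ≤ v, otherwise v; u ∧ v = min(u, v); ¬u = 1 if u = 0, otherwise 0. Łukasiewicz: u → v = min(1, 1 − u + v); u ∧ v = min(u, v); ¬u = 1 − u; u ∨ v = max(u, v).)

-0.16

Gödel evaluation:
  (R → R): 0.92 ≤ 0.92, so result = 1
  ((R → R) → Q): 1 > 0.29, so result = 0.29
  (((R → R) → Q) ∨ R) = max(0.29, 0.92) = 0.92
  ¬P: Gödel ¬ of 0.02 = 0 (operand ≠ 0)
  (¬P ∨ R) = max(0, 0.92) = 0.92
  (R ∧ (¬P ∨ R)) = min(0.92, 0.92) = 0.92
  ((R ∧ (¬P ∨ R)) → Q): 0.92 > 0.29, so result = 0.29
  ((((R → R) → Q) ∨ R) → ((R ∧ (¬P ∨ R)) → Q)): 0.92 > 0.29, so result = 0.29
  Gödel value = 0.29
Łukasiewicz evaluation:
  (R → R): min(1, 1 − 0.92 + 0.92) = 1
  ((R → R) → Q): min(1, 1 − 1 + 0.29) = 0.29
  (((R → R) → Q) ∨ R) = max(0.29, 0.92) = 0.92
  ¬P: Łukasiewicz ¬ gives 1 − 0.02 = 0.98
  (¬P ∨ R) = max(0.98, 0.92) = 0.98
  (R ∧ (¬P ∨ R)) = min(0.92, 0.98) = 0.92
  ((R ∧ (¬P ∨ R)) → Q): min(1, 1 − 0.92 + 0.29) = 0.37
  ((((R → R) → Q) ∨ R) → ((R ∧ (¬P ∨ R)) → Q)): min(1, 1 − 0.92 + 0.37) = 0.45
  Łukasiewicz value = 0.45
Difference: 0.29 − 0.45 = -0.16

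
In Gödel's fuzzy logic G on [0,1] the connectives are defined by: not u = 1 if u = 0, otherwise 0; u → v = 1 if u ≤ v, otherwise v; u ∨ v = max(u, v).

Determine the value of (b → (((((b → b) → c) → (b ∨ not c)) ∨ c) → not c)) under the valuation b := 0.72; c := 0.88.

(b → b): 0.72 ≤ 0.72, so result = 1
((b → b) → c): 1 > 0.88, so result = 0.88
not c: Gödel ¬ of 0.88 = 0 (operand ≠ 0)
(b ∨ not c) = max(0.72, 0) = 0.72
(((b → b) → c) → (b ∨ not c)): 0.88 > 0.72, so result = 0.72
((((b → b) → c) → (b ∨ not c)) ∨ c) = max(0.72, 0.88) = 0.88
not c: Gödel ¬ of 0.88 = 0 (operand ≠ 0)
(((((b → b) → c) → (b ∨ not c)) ∨ c) → not c): 0.88 > 0, so result = 0
(b → (((((b → b) → c) → (b ∨ not c)) ∨ c) → not c)): 0.72 > 0, so result = 0

0.00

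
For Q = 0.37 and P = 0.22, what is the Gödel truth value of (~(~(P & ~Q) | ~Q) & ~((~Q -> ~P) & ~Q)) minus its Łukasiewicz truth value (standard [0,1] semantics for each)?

Gödel evaluation:
  ~Q: Gödel ¬ of 0.37 = 0 (operand ≠ 0)
  (P & ~Q) = min(0.22, 0) = 0
  ~(P & ~Q): Gödel ¬ of 0 = 1 (operand is 0)
  ~Q: Gödel ¬ of 0.37 = 0 (operand ≠ 0)
  (~(P & ~Q) | ~Q) = max(1, 0) = 1
  ~(~(P & ~Q) | ~Q): Gödel ¬ of 1 = 0 (operand ≠ 0)
  ~Q: Gödel ¬ of 0.37 = 0 (operand ≠ 0)
  ~P: Gödel ¬ of 0.22 = 0 (operand ≠ 0)
  (~Q -> ~P): 0 ≤ 0, so result = 1
  ~Q: Gödel ¬ of 0.37 = 0 (operand ≠ 0)
  ((~Q -> ~P) & ~Q) = min(1, 0) = 0
  ~((~Q -> ~P) & ~Q): Gödel ¬ of 0 = 1 (operand is 0)
  (~(~(P & ~Q) | ~Q) & ~((~Q -> ~P) & ~Q)) = min(0, 1) = 0
  Gödel value = 0
Łukasiewicz evaluation:
  ~Q: Łukasiewicz ¬ gives 1 − 0.37 = 0.63
  (P & ~Q) = min(0.22, 0.63) = 0.22
  ~(P & ~Q): Łukasiewicz ¬ gives 1 − 0.22 = 0.78
  ~Q: Łukasiewicz ¬ gives 1 − 0.37 = 0.63
  (~(P & ~Q) | ~Q) = max(0.78, 0.63) = 0.78
  ~(~(P & ~Q) | ~Q): Łukasiewicz ¬ gives 1 − 0.78 = 0.22
  ~Q: Łukasiewicz ¬ gives 1 − 0.37 = 0.63
  ~P: Łukasiewicz ¬ gives 1 − 0.22 = 0.78
  (~Q -> ~P): min(1, 1 − 0.63 + 0.78) = 1
  ~Q: Łukasiewicz ¬ gives 1 − 0.37 = 0.63
  ((~Q -> ~P) & ~Q) = min(1, 0.63) = 0.63
  ~((~Q -> ~P) & ~Q): Łukasiewicz ¬ gives 1 − 0.63 = 0.37
  (~(~(P & ~Q) | ~Q) & ~((~Q -> ~P) & ~Q)) = min(0.22, 0.37) = 0.22
  Łukasiewicz value = 0.22
Difference: 0 − 0.22 = -0.22

-0.22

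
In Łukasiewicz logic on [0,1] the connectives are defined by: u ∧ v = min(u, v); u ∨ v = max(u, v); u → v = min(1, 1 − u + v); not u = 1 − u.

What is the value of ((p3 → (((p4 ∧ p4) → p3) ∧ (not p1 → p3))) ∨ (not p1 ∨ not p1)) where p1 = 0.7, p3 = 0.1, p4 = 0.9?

1.00

(p4 ∧ p4) = min(0.9, 0.9) = 0.9
((p4 ∧ p4) → p3): min(1, 1 − 0.9 + 0.1) = 0.2
not p1: Łukasiewicz ¬ gives 1 − 0.7 = 0.3
(not p1 → p3): min(1, 1 − 0.3 + 0.1) = 0.8
(((p4 ∧ p4) → p3) ∧ (not p1 → p3)) = min(0.2, 0.8) = 0.2
(p3 → (((p4 ∧ p4) → p3) ∧ (not p1 → p3))): min(1, 1 − 0.1 + 0.2) = 1
not p1: Łukasiewicz ¬ gives 1 − 0.7 = 0.3
not p1: Łukasiewicz ¬ gives 1 − 0.7 = 0.3
(not p1 ∨ not p1) = max(0.3, 0.3) = 0.3
((p3 → (((p4 ∧ p4) → p3) ∧ (not p1 → p3))) ∨ (not p1 ∨ not p1)) = max(1, 0.3) = 1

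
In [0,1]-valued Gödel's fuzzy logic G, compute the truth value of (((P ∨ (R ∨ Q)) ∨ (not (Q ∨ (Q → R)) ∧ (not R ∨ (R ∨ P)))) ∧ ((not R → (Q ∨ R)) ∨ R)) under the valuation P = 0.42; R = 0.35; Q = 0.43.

(R ∨ Q) = max(0.35, 0.43) = 0.43
(P ∨ (R ∨ Q)) = max(0.42, 0.43) = 0.43
(Q → R): 0.43 > 0.35, so result = 0.35
(Q ∨ (Q → R)) = max(0.43, 0.35) = 0.43
not (Q ∨ (Q → R)): Gödel ¬ of 0.43 = 0 (operand ≠ 0)
not R: Gödel ¬ of 0.35 = 0 (operand ≠ 0)
(R ∨ P) = max(0.35, 0.42) = 0.42
(not R ∨ (R ∨ P)) = max(0, 0.42) = 0.42
(not (Q ∨ (Q → R)) ∧ (not R ∨ (R ∨ P))) = min(0, 0.42) = 0
((P ∨ (R ∨ Q)) ∨ (not (Q ∨ (Q → R)) ∧ (not R ∨ (R ∨ P)))) = max(0.43, 0) = 0.43
not R: Gödel ¬ of 0.35 = 0 (operand ≠ 0)
(Q ∨ R) = max(0.43, 0.35) = 0.43
(not R → (Q ∨ R)): 0 ≤ 0.43, so result = 1
((not R → (Q ∨ R)) ∨ R) = max(1, 0.35) = 1
(((P ∨ (R ∨ Q)) ∨ (not (Q ∨ (Q → R)) ∧ (not R ∨ (R ∨ P)))) ∧ ((not R → (Q ∨ R)) ∨ R)) = min(0.43, 1) = 0.43

0.43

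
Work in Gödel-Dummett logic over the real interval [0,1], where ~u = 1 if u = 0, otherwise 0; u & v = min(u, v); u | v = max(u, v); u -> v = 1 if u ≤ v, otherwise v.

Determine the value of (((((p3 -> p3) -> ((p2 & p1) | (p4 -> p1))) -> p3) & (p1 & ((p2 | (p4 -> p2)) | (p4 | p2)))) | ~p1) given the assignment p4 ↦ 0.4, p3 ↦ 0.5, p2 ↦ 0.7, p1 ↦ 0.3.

(p3 -> p3): 0.5 ≤ 0.5, so result = 1
(p2 & p1) = min(0.7, 0.3) = 0.3
(p4 -> p1): 0.4 > 0.3, so result = 0.3
((p2 & p1) | (p4 -> p1)) = max(0.3, 0.3) = 0.3
((p3 -> p3) -> ((p2 & p1) | (p4 -> p1))): 1 > 0.3, so result = 0.3
(((p3 -> p3) -> ((p2 & p1) | (p4 -> p1))) -> p3): 0.3 ≤ 0.5, so result = 1
(p4 -> p2): 0.4 ≤ 0.7, so result = 1
(p2 | (p4 -> p2)) = max(0.7, 1) = 1
(p4 | p2) = max(0.4, 0.7) = 0.7
((p2 | (p4 -> p2)) | (p4 | p2)) = max(1, 0.7) = 1
(p1 & ((p2 | (p4 -> p2)) | (p4 | p2))) = min(0.3, 1) = 0.3
((((p3 -> p3) -> ((p2 & p1) | (p4 -> p1))) -> p3) & (p1 & ((p2 | (p4 -> p2)) | (p4 | p2)))) = min(1, 0.3) = 0.3
~p1: Gödel ¬ of 0.3 = 0 (operand ≠ 0)
(((((p3 -> p3) -> ((p2 & p1) | (p4 -> p1))) -> p3) & (p1 & ((p2 | (p4 -> p2)) | (p4 | p2)))) | ~p1) = max(0.3, 0) = 0.3

0.30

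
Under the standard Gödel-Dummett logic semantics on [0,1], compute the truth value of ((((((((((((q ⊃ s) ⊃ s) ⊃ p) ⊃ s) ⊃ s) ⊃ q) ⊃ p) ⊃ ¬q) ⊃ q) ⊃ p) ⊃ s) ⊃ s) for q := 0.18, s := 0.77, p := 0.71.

(q ⊃ s): 0.18 ≤ 0.77, so result = 1
((q ⊃ s) ⊃ s): 1 > 0.77, so result = 0.77
(((q ⊃ s) ⊃ s) ⊃ p): 0.77 > 0.71, so result = 0.71
((((q ⊃ s) ⊃ s) ⊃ p) ⊃ s): 0.71 ≤ 0.77, so result = 1
(((((q ⊃ s) ⊃ s) ⊃ p) ⊃ s) ⊃ s): 1 > 0.77, so result = 0.77
((((((q ⊃ s) ⊃ s) ⊃ p) ⊃ s) ⊃ s) ⊃ q): 0.77 > 0.18, so result = 0.18
(((((((q ⊃ s) ⊃ s) ⊃ p) ⊃ s) ⊃ s) ⊃ q) ⊃ p): 0.18 ≤ 0.71, so result = 1
¬q: Gödel ¬ of 0.18 = 0 (operand ≠ 0)
((((((((q ⊃ s) ⊃ s) ⊃ p) ⊃ s) ⊃ s) ⊃ q) ⊃ p) ⊃ ¬q): 1 > 0, so result = 0
(((((((((q ⊃ s) ⊃ s) ⊃ p) ⊃ s) ⊃ s) ⊃ q) ⊃ p) ⊃ ¬q) ⊃ q): 0 ≤ 0.18, so result = 1
((((((((((q ⊃ s) ⊃ s) ⊃ p) ⊃ s) ⊃ s) ⊃ q) ⊃ p) ⊃ ¬q) ⊃ q) ⊃ p): 1 > 0.71, so result = 0.71
(((((((((((q ⊃ s) ⊃ s) ⊃ p) ⊃ s) ⊃ s) ⊃ q) ⊃ p) ⊃ ¬q) ⊃ q) ⊃ p) ⊃ s): 0.71 ≤ 0.77, so result = 1
((((((((((((q ⊃ s) ⊃ s) ⊃ p) ⊃ s) ⊃ s) ⊃ q) ⊃ p) ⊃ ¬q) ⊃ q) ⊃ p) ⊃ s) ⊃ s): 1 > 0.77, so result = 0.77

0.77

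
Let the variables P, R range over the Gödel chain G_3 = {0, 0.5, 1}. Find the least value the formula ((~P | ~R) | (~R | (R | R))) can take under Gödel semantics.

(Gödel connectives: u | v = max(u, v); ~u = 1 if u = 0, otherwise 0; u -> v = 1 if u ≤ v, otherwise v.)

0.50

The minimum is attained at P = 0.5, R = 0.5:
  ~P: Gödel ¬ of 0.5 = 0 (operand ≠ 0)
  ~R: Gödel ¬ of 0.5 = 0 (operand ≠ 0)
  (~P | ~R) = max(0, 0) = 0
  ~R: Gödel ¬ of 0.5 = 0 (operand ≠ 0)
  (R | R) = max(0.5, 0.5) = 0.5
  (~R | (R | R)) = max(0, 0.5) = 0.5
  ((~P | ~R) | (~R | (R | R))) = max(0, 0.5) = 0.5
Checking all 9 assignments confirms none give a value below 0.50.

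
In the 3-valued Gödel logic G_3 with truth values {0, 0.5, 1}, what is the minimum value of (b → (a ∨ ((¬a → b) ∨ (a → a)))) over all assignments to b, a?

Every assignment gives 1. For instance at b = 0, a = 0:
  ¬a: Gödel ¬ of 0 = 1 (operand is 0)
  (¬a → b): 1 > 0, so result = 0
  (a → a): 0 ≤ 0, so result = 1
  ((¬a → b) ∨ (a → a)) = max(0, 1) = 1
  (a ∨ ((¬a → b) ∨ (a → a))) = max(0, 1) = 1
  (b → (a ∨ ((¬a → b) ∨ (a → a)))): 0 ≤ 1, so result = 1
All 9 assignments give value 1 — the formula is a G_3-tautology.

1.00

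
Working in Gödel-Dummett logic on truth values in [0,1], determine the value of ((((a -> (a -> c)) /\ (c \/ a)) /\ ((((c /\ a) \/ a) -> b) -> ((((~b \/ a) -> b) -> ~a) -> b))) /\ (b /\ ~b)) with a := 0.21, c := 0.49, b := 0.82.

(a -> c): 0.21 ≤ 0.49, so result = 1
(a -> (a -> c)): 0.21 ≤ 1, so result = 1
(c \/ a) = max(0.49, 0.21) = 0.49
((a -> (a -> c)) /\ (c \/ a)) = min(1, 0.49) = 0.49
(c /\ a) = min(0.49, 0.21) = 0.21
((c /\ a) \/ a) = max(0.21, 0.21) = 0.21
(((c /\ a) \/ a) -> b): 0.21 ≤ 0.82, so result = 1
~b: Gödel ¬ of 0.82 = 0 (operand ≠ 0)
(~b \/ a) = max(0, 0.21) = 0.21
((~b \/ a) -> b): 0.21 ≤ 0.82, so result = 1
~a: Gödel ¬ of 0.21 = 0 (operand ≠ 0)
(((~b \/ a) -> b) -> ~a): 1 > 0, so result = 0
((((~b \/ a) -> b) -> ~a) -> b): 0 ≤ 0.82, so result = 1
((((c /\ a) \/ a) -> b) -> ((((~b \/ a) -> b) -> ~a) -> b)): 1 ≤ 1, so result = 1
(((a -> (a -> c)) /\ (c \/ a)) /\ ((((c /\ a) \/ a) -> b) -> ((((~b \/ a) -> b) -> ~a) -> b))) = min(0.49, 1) = 0.49
~b: Gödel ¬ of 0.82 = 0 (operand ≠ 0)
(b /\ ~b) = min(0.82, 0) = 0
((((a -> (a -> c)) /\ (c \/ a)) /\ ((((c /\ a) \/ a) -> b) -> ((((~b \/ a) -> b) -> ~a) -> b))) /\ (b /\ ~b)) = min(0.49, 0) = 0

0.00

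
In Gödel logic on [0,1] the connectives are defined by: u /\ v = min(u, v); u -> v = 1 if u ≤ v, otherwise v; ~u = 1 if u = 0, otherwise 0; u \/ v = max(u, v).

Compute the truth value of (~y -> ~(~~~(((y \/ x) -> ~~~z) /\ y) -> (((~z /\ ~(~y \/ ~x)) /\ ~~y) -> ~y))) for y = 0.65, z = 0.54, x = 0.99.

1.00

~y: Gödel ¬ of 0.65 = 0 (operand ≠ 0)
(y \/ x) = max(0.65, 0.99) = 0.99
~z: Gödel ¬ of 0.54 = 0 (operand ≠ 0)
~~z: Gödel ¬ of 0 = 1 (operand is 0)
~~~z: Gödel ¬ of 1 = 0 (operand ≠ 0)
((y \/ x) -> ~~~z): 0.99 > 0, so result = 0
(((y \/ x) -> ~~~z) /\ y) = min(0, 0.65) = 0
~(((y \/ x) -> ~~~z) /\ y): Gödel ¬ of 0 = 1 (operand is 0)
~~(((y \/ x) -> ~~~z) /\ y): Gödel ¬ of 1 = 0 (operand ≠ 0)
~~~(((y \/ x) -> ~~~z) /\ y): Gödel ¬ of 0 = 1 (operand is 0)
~z: Gödel ¬ of 0.54 = 0 (operand ≠ 0)
~y: Gödel ¬ of 0.65 = 0 (operand ≠ 0)
~x: Gödel ¬ of 0.99 = 0 (operand ≠ 0)
(~y \/ ~x) = max(0, 0) = 0
~(~y \/ ~x): Gödel ¬ of 0 = 1 (operand is 0)
(~z /\ ~(~y \/ ~x)) = min(0, 1) = 0
~y: Gödel ¬ of 0.65 = 0 (operand ≠ 0)
~~y: Gödel ¬ of 0 = 1 (operand is 0)
((~z /\ ~(~y \/ ~x)) /\ ~~y) = min(0, 1) = 0
~y: Gödel ¬ of 0.65 = 0 (operand ≠ 0)
(((~z /\ ~(~y \/ ~x)) /\ ~~y) -> ~y): 0 ≤ 0, so result = 1
(~~~(((y \/ x) -> ~~~z) /\ y) -> (((~z /\ ~(~y \/ ~x)) /\ ~~y) -> ~y)): 1 ≤ 1, so result = 1
~(~~~(((y \/ x) -> ~~~z) /\ y) -> (((~z /\ ~(~y \/ ~x)) /\ ~~y) -> ~y)): Gödel ¬ of 1 = 0 (operand ≠ 0)
(~y -> ~(~~~(((y \/ x) -> ~~~z) /\ y) -> (((~z /\ ~(~y \/ ~x)) /\ ~~y) -> ~y))): 0 ≤ 0, so result = 1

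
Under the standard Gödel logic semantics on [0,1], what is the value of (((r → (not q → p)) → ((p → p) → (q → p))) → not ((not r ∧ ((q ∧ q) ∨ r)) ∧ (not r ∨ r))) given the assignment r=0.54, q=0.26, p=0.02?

not q: Gödel ¬ of 0.26 = 0 (operand ≠ 0)
(not q → p): 0 ≤ 0.02, so result = 1
(r → (not q → p)): 0.54 ≤ 1, so result = 1
(p → p): 0.02 ≤ 0.02, so result = 1
(q → p): 0.26 > 0.02, so result = 0.02
((p → p) → (q → p)): 1 > 0.02, so result = 0.02
((r → (not q → p)) → ((p → p) → (q → p))): 1 > 0.02, so result = 0.02
not r: Gödel ¬ of 0.54 = 0 (operand ≠ 0)
(q ∧ q) = min(0.26, 0.26) = 0.26
((q ∧ q) ∨ r) = max(0.26, 0.54) = 0.54
(not r ∧ ((q ∧ q) ∨ r)) = min(0, 0.54) = 0
not r: Gödel ¬ of 0.54 = 0 (operand ≠ 0)
(not r ∨ r) = max(0, 0.54) = 0.54
((not r ∧ ((q ∧ q) ∨ r)) ∧ (not r ∨ r)) = min(0, 0.54) = 0
not ((not r ∧ ((q ∧ q) ∨ r)) ∧ (not r ∨ r)): Gödel ¬ of 0 = 1 (operand is 0)
(((r → (not q → p)) → ((p → p) → (q → p))) → not ((not r ∧ ((q ∧ q) ∨ r)) ∧ (not r ∨ r))): 0.02 ≤ 1, so result = 1

1.00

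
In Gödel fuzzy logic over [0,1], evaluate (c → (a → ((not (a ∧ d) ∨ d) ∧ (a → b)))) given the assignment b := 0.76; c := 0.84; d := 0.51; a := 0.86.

0.51

(a ∧ d) = min(0.86, 0.51) = 0.51
not (a ∧ d): Gödel ¬ of 0.51 = 0 (operand ≠ 0)
(not (a ∧ d) ∨ d) = max(0, 0.51) = 0.51
(a → b): 0.86 > 0.76, so result = 0.76
((not (a ∧ d) ∨ d) ∧ (a → b)) = min(0.51, 0.76) = 0.51
(a → ((not (a ∧ d) ∨ d) ∧ (a → b))): 0.86 > 0.51, so result = 0.51
(c → (a → ((not (a ∧ d) ∨ d) ∧ (a → b)))): 0.84 > 0.51, so result = 0.51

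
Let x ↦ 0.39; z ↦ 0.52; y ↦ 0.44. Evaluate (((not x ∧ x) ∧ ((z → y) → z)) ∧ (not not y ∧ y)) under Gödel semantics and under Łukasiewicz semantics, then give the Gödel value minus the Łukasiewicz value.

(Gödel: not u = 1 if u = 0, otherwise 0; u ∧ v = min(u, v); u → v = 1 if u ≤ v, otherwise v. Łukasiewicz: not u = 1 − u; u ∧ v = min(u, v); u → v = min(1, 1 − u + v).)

Gödel evaluation:
  not x: Gödel ¬ of 0.39 = 0 (operand ≠ 0)
  (not x ∧ x) = min(0, 0.39) = 0
  (z → y): 0.52 > 0.44, so result = 0.44
  ((z → y) → z): 0.44 ≤ 0.52, so result = 1
  ((not x ∧ x) ∧ ((z → y) → z)) = min(0, 1) = 0
  not y: Gödel ¬ of 0.44 = 0 (operand ≠ 0)
  not not y: Gödel ¬ of 0 = 1 (operand is 0)
  (not not y ∧ y) = min(1, 0.44) = 0.44
  (((not x ∧ x) ∧ ((z → y) → z)) ∧ (not not y ∧ y)) = min(0, 0.44) = 0
  Gödel value = 0
Łukasiewicz evaluation:
  not x: Łukasiewicz ¬ gives 1 − 0.39 = 0.61
  (not x ∧ x) = min(0.61, 0.39) = 0.39
  (z → y): min(1, 1 − 0.52 + 0.44) = 0.92
  ((z → y) → z): min(1, 1 − 0.92 + 0.52) = 0.6
  ((not x ∧ x) ∧ ((z → y) → z)) = min(0.39, 0.6) = 0.39
  not y: Łukasiewicz ¬ gives 1 − 0.44 = 0.56
  not not y: Łukasiewicz ¬ gives 1 − 0.56 = 0.44
  (not not y ∧ y) = min(0.44, 0.44) = 0.44
  (((not x ∧ x) ∧ ((z → y) → z)) ∧ (not not y ∧ y)) = min(0.39, 0.44) = 0.39
  Łukasiewicz value = 0.39
Difference: 0 − 0.39 = -0.39

-0.39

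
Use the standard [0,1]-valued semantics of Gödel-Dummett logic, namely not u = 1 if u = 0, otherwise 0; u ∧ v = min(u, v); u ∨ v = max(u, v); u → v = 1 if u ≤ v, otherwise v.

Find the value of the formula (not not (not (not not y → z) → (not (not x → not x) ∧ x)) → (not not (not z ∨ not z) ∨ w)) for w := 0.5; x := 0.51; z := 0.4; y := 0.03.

0.50

not y: Gödel ¬ of 0.03 = 0 (operand ≠ 0)
not not y: Gödel ¬ of 0 = 1 (operand is 0)
(not not y → z): 1 > 0.4, so result = 0.4
not (not not y → z): Gödel ¬ of 0.4 = 0 (operand ≠ 0)
not x: Gödel ¬ of 0.51 = 0 (operand ≠ 0)
not x: Gödel ¬ of 0.51 = 0 (operand ≠ 0)
(not x → not x): 0 ≤ 0, so result = 1
not (not x → not x): Gödel ¬ of 1 = 0 (operand ≠ 0)
(not (not x → not x) ∧ x) = min(0, 0.51) = 0
(not (not not y → z) → (not (not x → not x) ∧ x)): 0 ≤ 0, so result = 1
not (not (not not y → z) → (not (not x → not x) ∧ x)): Gödel ¬ of 1 = 0 (operand ≠ 0)
not not (not (not not y → z) → (not (not x → not x) ∧ x)): Gödel ¬ of 0 = 1 (operand is 0)
not z: Gödel ¬ of 0.4 = 0 (operand ≠ 0)
not z: Gödel ¬ of 0.4 = 0 (operand ≠ 0)
(not z ∨ not z) = max(0, 0) = 0
not (not z ∨ not z): Gödel ¬ of 0 = 1 (operand is 0)
not not (not z ∨ not z): Gödel ¬ of 1 = 0 (operand ≠ 0)
(not not (not z ∨ not z) ∨ w) = max(0, 0.5) = 0.5
(not not (not (not not y → z) → (not (not x → not x) ∧ x)) → (not not (not z ∨ not z) ∨ w)): 1 > 0.5, so result = 0.5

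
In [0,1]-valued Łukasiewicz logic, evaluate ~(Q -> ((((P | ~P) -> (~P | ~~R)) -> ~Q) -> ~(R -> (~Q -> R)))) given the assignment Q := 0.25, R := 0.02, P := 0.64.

~P: Łukasiewicz ¬ gives 1 − 0.64 = 0.36
(P | ~P) = max(0.64, 0.36) = 0.64
~P: Łukasiewicz ¬ gives 1 − 0.64 = 0.36
~R: Łukasiewicz ¬ gives 1 − 0.02 = 0.98
~~R: Łukasiewicz ¬ gives 1 − 0.98 = 0.02
(~P | ~~R) = max(0.36, 0.02) = 0.36
((P | ~P) -> (~P | ~~R)): min(1, 1 − 0.64 + 0.36) = 0.72
~Q: Łukasiewicz ¬ gives 1 − 0.25 = 0.75
(((P | ~P) -> (~P | ~~R)) -> ~Q): min(1, 1 − 0.72 + 0.75) = 1
~Q: Łukasiewicz ¬ gives 1 − 0.25 = 0.75
(~Q -> R): min(1, 1 − 0.75 + 0.02) = 0.27
(R -> (~Q -> R)): min(1, 1 − 0.02 + 0.27) = 1
~(R -> (~Q -> R)): Łukasiewicz ¬ gives 1 − 1 = 0
((((P | ~P) -> (~P | ~~R)) -> ~Q) -> ~(R -> (~Q -> R))): min(1, 1 − 1 + 0) = 0
(Q -> ((((P | ~P) -> (~P | ~~R)) -> ~Q) -> ~(R -> (~Q -> R)))): min(1, 1 − 0.25 + 0) = 0.75
~(Q -> ((((P | ~P) -> (~P | ~~R)) -> ~Q) -> ~(R -> (~Q -> R)))): Łukasiewicz ¬ gives 1 − 0.75 = 0.25

0.25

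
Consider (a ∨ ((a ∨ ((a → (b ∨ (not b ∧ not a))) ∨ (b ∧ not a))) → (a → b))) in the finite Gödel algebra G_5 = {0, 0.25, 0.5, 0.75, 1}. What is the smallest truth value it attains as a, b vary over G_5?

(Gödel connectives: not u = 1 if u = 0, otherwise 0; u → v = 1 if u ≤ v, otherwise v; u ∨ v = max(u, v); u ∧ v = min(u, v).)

0.25

The minimum is attained at a = 0.25, b = 0:
  not b: Gödel ¬ of 0 = 1 (operand is 0)
  not a: Gödel ¬ of 0.25 = 0 (operand ≠ 0)
  (not b ∧ not a) = min(1, 0) = 0
  (b ∨ (not b ∧ not a)) = max(0, 0) = 0
  (a → (b ∨ (not b ∧ not a))): 0.25 > 0, so result = 0
  not a: Gödel ¬ of 0.25 = 0 (operand ≠ 0)
  (b ∧ not a) = min(0, 0) = 0
  ((a → (b ∨ (not b ∧ not a))) ∨ (b ∧ not a)) = max(0, 0) = 0
  (a ∨ ((a → (b ∨ (not b ∧ not a))) ∨ (b ∧ not a))) = max(0.25, 0) = 0.25
  (a → b): 0.25 > 0, so result = 0
  ((a ∨ ((a → (b ∨ (not b ∧ not a))) ∨ (b ∧ not a))) → (a → b)): 0.25 > 0, so result = 0
  (a ∨ ((a ∨ ((a → (b ∨ (not b ∧ not a))) ∨ (b ∧ not a))) → (a → b))) = max(0.25, 0) = 0.25
Checking all 25 assignments confirms none give a value below 0.25.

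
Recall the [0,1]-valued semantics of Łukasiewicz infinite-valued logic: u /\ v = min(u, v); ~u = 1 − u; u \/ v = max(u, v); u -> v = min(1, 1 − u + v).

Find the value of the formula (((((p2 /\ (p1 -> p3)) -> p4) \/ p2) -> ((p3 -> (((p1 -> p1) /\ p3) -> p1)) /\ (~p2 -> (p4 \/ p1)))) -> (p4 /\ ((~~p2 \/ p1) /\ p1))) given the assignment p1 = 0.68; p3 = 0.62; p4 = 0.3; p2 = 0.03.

0.59

(p1 -> p3): min(1, 1 − 0.68 + 0.62) = 0.94
(p2 /\ (p1 -> p3)) = min(0.03, 0.94) = 0.03
((p2 /\ (p1 -> p3)) -> p4): min(1, 1 − 0.03 + 0.3) = 1
(((p2 /\ (p1 -> p3)) -> p4) \/ p2) = max(1, 0.03) = 1
(p1 -> p1): min(1, 1 − 0.68 + 0.68) = 1
((p1 -> p1) /\ p3) = min(1, 0.62) = 0.62
(((p1 -> p1) /\ p3) -> p1): min(1, 1 − 0.62 + 0.68) = 1
(p3 -> (((p1 -> p1) /\ p3) -> p1)): min(1, 1 − 0.62 + 1) = 1
~p2: Łukasiewicz ¬ gives 1 − 0.03 = 0.97
(p4 \/ p1) = max(0.3, 0.68) = 0.68
(~p2 -> (p4 \/ p1)): min(1, 1 − 0.97 + 0.68) = 0.71
((p3 -> (((p1 -> p1) /\ p3) -> p1)) /\ (~p2 -> (p4 \/ p1))) = min(1, 0.71) = 0.71
((((p2 /\ (p1 -> p3)) -> p4) \/ p2) -> ((p3 -> (((p1 -> p1) /\ p3) -> p1)) /\ (~p2 -> (p4 \/ p1)))): min(1, 1 − 1 + 0.71) = 0.71
~p2: Łukasiewicz ¬ gives 1 − 0.03 = 0.97
~~p2: Łukasiewicz ¬ gives 1 − 0.97 = 0.03
(~~p2 \/ p1) = max(0.03, 0.68) = 0.68
((~~p2 \/ p1) /\ p1) = min(0.68, 0.68) = 0.68
(p4 /\ ((~~p2 \/ p1) /\ p1)) = min(0.3, 0.68) = 0.3
(((((p2 /\ (p1 -> p3)) -> p4) \/ p2) -> ((p3 -> (((p1 -> p1) /\ p3) -> p1)) /\ (~p2 -> (p4 \/ p1)))) -> (p4 /\ ((~~p2 \/ p1) /\ p1))): min(1, 1 − 0.71 + 0.3) = 0.59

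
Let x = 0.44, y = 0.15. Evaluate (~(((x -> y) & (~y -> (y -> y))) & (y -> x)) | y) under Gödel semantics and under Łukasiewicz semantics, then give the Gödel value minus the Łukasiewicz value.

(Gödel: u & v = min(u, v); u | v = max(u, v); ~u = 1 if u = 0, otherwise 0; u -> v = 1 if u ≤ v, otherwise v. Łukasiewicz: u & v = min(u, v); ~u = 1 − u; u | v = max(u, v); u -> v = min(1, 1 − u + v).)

-0.14

Gödel evaluation:
  (x -> y): 0.44 > 0.15, so result = 0.15
  ~y: Gödel ¬ of 0.15 = 0 (operand ≠ 0)
  (y -> y): 0.15 ≤ 0.15, so result = 1
  (~y -> (y -> y)): 0 ≤ 1, so result = 1
  ((x -> y) & (~y -> (y -> y))) = min(0.15, 1) = 0.15
  (y -> x): 0.15 ≤ 0.44, so result = 1
  (((x -> y) & (~y -> (y -> y))) & (y -> x)) = min(0.15, 1) = 0.15
  ~(((x -> y) & (~y -> (y -> y))) & (y -> x)): Gödel ¬ of 0.15 = 0 (operand ≠ 0)
  (~(((x -> y) & (~y -> (y -> y))) & (y -> x)) | y) = max(0, 0.15) = 0.15
  Gödel value = 0.15
Łukasiewicz evaluation:
  (x -> y): min(1, 1 − 0.44 + 0.15) = 0.71
  ~y: Łukasiewicz ¬ gives 1 − 0.15 = 0.85
  (y -> y): min(1, 1 − 0.15 + 0.15) = 1
  (~y -> (y -> y)): min(1, 1 − 0.85 + 1) = 1
  ((x -> y) & (~y -> (y -> y))) = min(0.71, 1) = 0.71
  (y -> x): min(1, 1 − 0.15 + 0.44) = 1
  (((x -> y) & (~y -> (y -> y))) & (y -> x)) = min(0.71, 1) = 0.71
  ~(((x -> y) & (~y -> (y -> y))) & (y -> x)): Łukasiewicz ¬ gives 1 − 0.71 = 0.29
  (~(((x -> y) & (~y -> (y -> y))) & (y -> x)) | y) = max(0.29, 0.15) = 0.29
  Łukasiewicz value = 0.29
Difference: 0.15 − 0.29 = -0.14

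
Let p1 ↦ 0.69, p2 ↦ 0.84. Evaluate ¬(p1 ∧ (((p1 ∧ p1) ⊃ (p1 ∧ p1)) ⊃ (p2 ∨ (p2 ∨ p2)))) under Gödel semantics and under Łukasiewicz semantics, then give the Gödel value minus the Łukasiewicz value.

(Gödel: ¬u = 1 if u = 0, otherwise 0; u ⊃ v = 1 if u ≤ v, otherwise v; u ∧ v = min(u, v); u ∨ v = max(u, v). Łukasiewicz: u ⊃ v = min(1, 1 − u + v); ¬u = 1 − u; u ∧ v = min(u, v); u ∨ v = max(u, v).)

Gödel evaluation:
  (p1 ∧ p1) = min(0.69, 0.69) = 0.69
  (p1 ∧ p1) = min(0.69, 0.69) = 0.69
  ((p1 ∧ p1) ⊃ (p1 ∧ p1)): 0.69 ≤ 0.69, so result = 1
  (p2 ∨ p2) = max(0.84, 0.84) = 0.84
  (p2 ∨ (p2 ∨ p2)) = max(0.84, 0.84) = 0.84
  (((p1 ∧ p1) ⊃ (p1 ∧ p1)) ⊃ (p2 ∨ (p2 ∨ p2))): 1 > 0.84, so result = 0.84
  (p1 ∧ (((p1 ∧ p1) ⊃ (p1 ∧ p1)) ⊃ (p2 ∨ (p2 ∨ p2)))) = min(0.69, 0.84) = 0.69
  ¬(p1 ∧ (((p1 ∧ p1) ⊃ (p1 ∧ p1)) ⊃ (p2 ∨ (p2 ∨ p2)))): Gödel ¬ of 0.69 = 0 (operand ≠ 0)
  Gödel value = 0
Łukasiewicz evaluation:
  (p1 ∧ p1) = min(0.69, 0.69) = 0.69
  (p1 ∧ p1) = min(0.69, 0.69) = 0.69
  ((p1 ∧ p1) ⊃ (p1 ∧ p1)): min(1, 1 − 0.69 + 0.69) = 1
  (p2 ∨ p2) = max(0.84, 0.84) = 0.84
  (p2 ∨ (p2 ∨ p2)) = max(0.84, 0.84) = 0.84
  (((p1 ∧ p1) ⊃ (p1 ∧ p1)) ⊃ (p2 ∨ (p2 ∨ p2))): min(1, 1 − 1 + 0.84) = 0.84
  (p1 ∧ (((p1 ∧ p1) ⊃ (p1 ∧ p1)) ⊃ (p2 ∨ (p2 ∨ p2)))) = min(0.69, 0.84) = 0.69
  ¬(p1 ∧ (((p1 ∧ p1) ⊃ (p1 ∧ p1)) ⊃ (p2 ∨ (p2 ∨ p2)))): Łukasiewicz ¬ gives 1 − 0.69 = 0.31
  Łukasiewicz value = 0.31
Difference: 0 − 0.31 = -0.31

-0.31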